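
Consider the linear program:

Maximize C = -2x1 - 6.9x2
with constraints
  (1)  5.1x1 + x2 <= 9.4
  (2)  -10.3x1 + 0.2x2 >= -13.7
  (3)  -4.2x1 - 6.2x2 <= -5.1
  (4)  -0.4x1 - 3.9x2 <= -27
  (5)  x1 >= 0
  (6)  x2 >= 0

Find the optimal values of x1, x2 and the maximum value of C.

Extreme points and C = -2x1 - 6.9x2:
  (966/1949, 13394/1949) → C = -471753/9745
  (0, 47/5) → C = -3243/50
  (0, 90/13) → C = -621/13

At the optimal vertex, -0.4x1 - 3.9x2 = -27 and x1 = 0.
Solving simultaneously gives x1 = 0, x2 = 90/13.

x1 = 0, x2 = 90/13, maximum C = -621/13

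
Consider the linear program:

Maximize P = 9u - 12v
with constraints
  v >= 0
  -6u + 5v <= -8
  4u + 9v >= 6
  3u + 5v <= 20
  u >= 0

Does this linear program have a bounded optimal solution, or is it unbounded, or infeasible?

bounded optimum

Corner points and P = 9u - 12v:
  (3/2, 0) → P = 27/2
  (20/3, 0) → P = 60
  (51/37, 2/37) → P = 435/37
  (28/9, 32/15) → P = 12/5
The feasible region has finitely many vertices and no improving ray; the maximum is 60 at (20/3, 0).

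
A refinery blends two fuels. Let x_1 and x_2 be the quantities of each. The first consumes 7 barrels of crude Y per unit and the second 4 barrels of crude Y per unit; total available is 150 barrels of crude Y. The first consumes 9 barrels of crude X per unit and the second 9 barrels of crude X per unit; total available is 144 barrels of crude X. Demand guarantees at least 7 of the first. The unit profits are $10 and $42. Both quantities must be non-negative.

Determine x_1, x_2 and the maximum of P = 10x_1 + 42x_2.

Extreme points and P = 10x_1 + 42x_2:
  (16, 0) → P = 160
  (7, 0) → P = 70
  (7, 9) → P = 448

At the optimal vertex, 9x_1 + 9x_2 = 144 and x_1 = 7.
Solving simultaneously gives x_1 = 7, x_2 = 9.

x_1 = 7, x_2 = 9, maximum P = 448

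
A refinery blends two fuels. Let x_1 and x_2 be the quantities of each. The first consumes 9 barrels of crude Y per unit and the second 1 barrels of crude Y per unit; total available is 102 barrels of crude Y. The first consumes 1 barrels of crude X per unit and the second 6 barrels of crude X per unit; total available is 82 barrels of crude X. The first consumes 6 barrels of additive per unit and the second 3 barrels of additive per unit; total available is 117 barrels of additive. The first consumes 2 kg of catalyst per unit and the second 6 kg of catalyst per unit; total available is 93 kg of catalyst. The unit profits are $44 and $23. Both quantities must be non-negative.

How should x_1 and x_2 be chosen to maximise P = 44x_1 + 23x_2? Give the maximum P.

Extreme points and P = 44x_1 + 23x_2:
  (0, 0) → P = 0
  (0, 41/3) → P = 943/3
  (34/3, 0) → P = 1496/3
  (10, 12) → P = 716

x_1 = 10, x_2 = 12, maximum P = 716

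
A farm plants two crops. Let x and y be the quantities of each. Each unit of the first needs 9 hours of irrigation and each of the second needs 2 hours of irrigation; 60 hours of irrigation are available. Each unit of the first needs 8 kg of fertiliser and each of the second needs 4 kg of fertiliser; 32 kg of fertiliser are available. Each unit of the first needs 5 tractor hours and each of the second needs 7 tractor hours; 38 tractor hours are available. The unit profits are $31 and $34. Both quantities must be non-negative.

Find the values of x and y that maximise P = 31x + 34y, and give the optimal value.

Extreme points and P = 31x + 34y:
  (0, 0) → P = 0
  (0, 38/7) → P = 1292/7
  (4, 0) → P = 124
  (2, 4) → P = 198

x = 2, y = 4, maximum P = 198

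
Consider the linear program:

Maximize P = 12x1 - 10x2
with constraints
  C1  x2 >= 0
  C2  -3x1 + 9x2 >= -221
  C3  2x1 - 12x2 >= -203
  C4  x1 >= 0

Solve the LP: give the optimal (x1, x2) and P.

x1 = 1493/6, x2 = 1051/18, maximum P = 21619/9

Extreme points and P = 12x1 - 10x2:
  (221/3, 0) → P = 884
  (0, 0) → P = 0
  (1493/6, 1051/18) → P = 21619/9
  (0, 203/12) → P = -1015/6

The binding constraints are -3x1 + 9x2 = -221 and 2x1 - 12x2 = -203.
Solving simultaneously gives x1 = 1493/6, x2 = 1051/18.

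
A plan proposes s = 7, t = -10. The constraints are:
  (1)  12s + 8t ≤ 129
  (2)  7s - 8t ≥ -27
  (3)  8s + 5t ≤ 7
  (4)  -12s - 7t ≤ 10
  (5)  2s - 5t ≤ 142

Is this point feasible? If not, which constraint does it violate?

feasible

(1): 4 ≤ 129 ✓
(2): 129 ≥ -27 ✓
(3): 6 ≤ 7 ✓
(4): -14 ≤ 10 ✓
(5): 64 ≤ 142 ✓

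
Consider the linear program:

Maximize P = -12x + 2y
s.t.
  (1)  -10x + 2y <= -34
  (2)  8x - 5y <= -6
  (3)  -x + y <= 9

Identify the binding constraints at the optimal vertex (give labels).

Vertices and P = -12x + 2y:
  (91/17, 166/17) → P = -760/17
  (13/2, 31/2) → P = -47
  (13, 22) → P = -112

The maximum is at (91/17, 166/17). Substituting into each constraint, equality holds for (1) and (2); the remaining constraints have slack.

(1) and (2)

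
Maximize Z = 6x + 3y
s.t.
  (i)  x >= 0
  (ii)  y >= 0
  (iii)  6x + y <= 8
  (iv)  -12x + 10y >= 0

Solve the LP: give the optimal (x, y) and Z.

Corner points and Z = 6x + 3y:
  (0, 0) → Z = 0
  (0, 8) → Z = 24
  (10/9, 4/3) → Z = 32/3

The optimum lies where x = 0 and 6x + y = 8.
Solving simultaneously gives x = 0, y = 8.

x = 0, y = 8, maximum Z = 24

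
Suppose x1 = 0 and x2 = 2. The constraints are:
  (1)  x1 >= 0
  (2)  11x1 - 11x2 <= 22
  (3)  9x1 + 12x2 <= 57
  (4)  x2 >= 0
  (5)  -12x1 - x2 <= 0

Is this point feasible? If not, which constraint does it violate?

(1): 0 ≥ 0 ✓
(2): -22 ≤ 22 ✓
(3): 24 ≤ 57 ✓
(4): 2 ≥ 0 ✓
(5): -2 ≤ 0 ✓

feasible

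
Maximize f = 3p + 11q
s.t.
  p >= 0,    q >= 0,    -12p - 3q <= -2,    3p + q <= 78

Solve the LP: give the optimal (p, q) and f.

p = 0, q = 78, maximum f = 858

Extreme points and f = 3p + 11q:
  (0, 2/3) → f = 22/3
  (0, 78) → f = 858
  (1/6, 0) → f = 1/2
  (26, 0) → f = 78

The optimum lies where p = 0 and 3p + q = 78.
Solving simultaneously gives p = 0, q = 78.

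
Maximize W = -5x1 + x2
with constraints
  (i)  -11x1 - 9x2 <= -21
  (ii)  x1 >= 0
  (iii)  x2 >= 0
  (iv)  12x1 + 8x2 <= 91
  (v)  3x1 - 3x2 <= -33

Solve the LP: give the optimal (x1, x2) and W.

Feasible corners and W = -5x1 + x2:
  (0, 91/8) → W = 91/8
  (0, 11) → W = 11
  (3/20, 223/20) → W = 52/5

At the optimal vertex, x1 = 0 and 12x1 + 8x2 = 91.
Solving simultaneously gives x1 = 0, x2 = 91/8.

x1 = 0, x2 = 91/8, maximum W = 91/8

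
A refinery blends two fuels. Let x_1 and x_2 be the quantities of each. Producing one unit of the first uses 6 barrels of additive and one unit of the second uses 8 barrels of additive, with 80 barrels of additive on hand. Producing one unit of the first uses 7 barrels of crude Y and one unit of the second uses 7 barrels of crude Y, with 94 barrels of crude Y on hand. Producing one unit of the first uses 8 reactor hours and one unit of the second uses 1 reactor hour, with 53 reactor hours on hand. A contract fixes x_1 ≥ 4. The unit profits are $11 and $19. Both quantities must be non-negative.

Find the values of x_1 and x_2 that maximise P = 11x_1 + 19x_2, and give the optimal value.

x_1 = 4, x_2 = 7, maximum P = 177

Vertices and P = 11x_1 + 19x_2:
  (53/8, 0) → P = 583/8
  (4, 0) → P = 44
  (172/29, 161/29) → P = 4951/29
  (4, 7) → P = 177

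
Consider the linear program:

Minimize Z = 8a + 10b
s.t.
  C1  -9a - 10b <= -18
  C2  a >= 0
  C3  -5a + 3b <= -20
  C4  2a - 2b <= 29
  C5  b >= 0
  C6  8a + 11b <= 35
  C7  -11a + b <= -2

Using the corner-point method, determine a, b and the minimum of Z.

a = 4, b = 0, minimum Z = 32

Feasible corners and Z = 8a + 10b:
  (4, 0) → Z = 32
  (325/79, 15/79) → Z = 2750/79
  (35/8, 0) → Z = 35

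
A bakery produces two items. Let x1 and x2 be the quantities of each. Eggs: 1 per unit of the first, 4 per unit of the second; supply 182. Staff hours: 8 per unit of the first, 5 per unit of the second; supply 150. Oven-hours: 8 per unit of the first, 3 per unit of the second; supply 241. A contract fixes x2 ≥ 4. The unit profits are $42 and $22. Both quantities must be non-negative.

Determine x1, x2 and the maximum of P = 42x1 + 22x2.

Vertices and P = 42x1 + 22x2:
  (0, 30) → P = 660
  (0, 4) → P = 88
  (65/4, 4) → P = 1541/2

x1 = 65/4, x2 = 4, maximum P = 1541/2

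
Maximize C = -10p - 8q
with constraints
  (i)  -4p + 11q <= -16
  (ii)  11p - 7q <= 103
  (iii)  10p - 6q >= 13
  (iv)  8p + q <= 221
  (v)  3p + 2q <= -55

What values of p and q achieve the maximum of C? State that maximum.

Feasible corners and C = -10p - 8q:
  (-527/4, -887/4) → C = 6183/2
  (-179/43, -914/43) → C = 9102/43
  (-8, -31/2) → C = 204

p = -527/4, q = -887/4, maximum C = 6183/2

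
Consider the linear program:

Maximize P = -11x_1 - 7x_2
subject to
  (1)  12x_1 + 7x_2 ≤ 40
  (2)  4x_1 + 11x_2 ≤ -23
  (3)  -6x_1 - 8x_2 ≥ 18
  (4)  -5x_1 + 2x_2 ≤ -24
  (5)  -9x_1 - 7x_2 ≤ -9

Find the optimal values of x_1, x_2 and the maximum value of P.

x_1 = 33/5, x_2 = -36/5, maximum P = -111/5

Vertices and P = -11x_1 - 7x_2:
  (223/27, -76/9) → P = -857/27
  (31/3, -12) → P = -89/3
  (33/5, -36/5) → P = -111/5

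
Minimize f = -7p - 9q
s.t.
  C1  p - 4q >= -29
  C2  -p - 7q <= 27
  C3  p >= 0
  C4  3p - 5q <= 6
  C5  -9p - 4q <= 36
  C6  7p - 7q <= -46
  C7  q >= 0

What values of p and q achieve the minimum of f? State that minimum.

Extreme points and f = -7p - 9q:
  (0, 29/4) → f = -261/4
  (19/21, 157/21) → f = -1546/21
  (0, 46/7) → f = -414/7

At the optimal vertex, p - 4q = -29 and 7p - 7q = -46.
Solving simultaneously gives p = 19/21, q = 157/21.

p = 19/21, q = 157/21, minimum f = -1546/21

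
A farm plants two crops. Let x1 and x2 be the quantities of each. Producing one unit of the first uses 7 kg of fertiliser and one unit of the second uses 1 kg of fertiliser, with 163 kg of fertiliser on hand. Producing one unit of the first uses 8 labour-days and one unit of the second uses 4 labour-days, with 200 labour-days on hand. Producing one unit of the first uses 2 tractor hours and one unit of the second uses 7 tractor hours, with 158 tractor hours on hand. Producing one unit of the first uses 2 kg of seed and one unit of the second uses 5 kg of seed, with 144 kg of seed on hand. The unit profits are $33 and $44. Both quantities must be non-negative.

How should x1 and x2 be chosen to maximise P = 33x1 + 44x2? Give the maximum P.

x1 = 16, x2 = 18, maximum P = 1320

Extreme points and P = 33x1 + 44x2:
  (0, 0) → P = 0
  (0, 158/7) → P = 6952/7
  (163/7, 0) → P = 5379/7
  (113/5, 24/5) → P = 957
  (16, 18) → P = 1320

The binding constraints are 8x1 + 4x2 = 200 and 2x1 + 7x2 = 158.
Solving simultaneously gives x1 = 16, x2 = 18.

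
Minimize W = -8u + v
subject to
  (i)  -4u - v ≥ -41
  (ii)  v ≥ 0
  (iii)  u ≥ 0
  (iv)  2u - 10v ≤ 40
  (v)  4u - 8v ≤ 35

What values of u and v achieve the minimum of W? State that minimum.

u = 121/12, v = 2/3, minimum W = -80

Extreme points and W = -8u + v:
  (0, 41) → W = 41
  (121/12, 2/3) → W = -80
  (0, 0) → W = 0
  (35/4, 0) → W = -70

The binding constraints are -4u - v = -41 and 4u - 8v = 35.
Solving simultaneously gives u = 121/12, v = 2/3.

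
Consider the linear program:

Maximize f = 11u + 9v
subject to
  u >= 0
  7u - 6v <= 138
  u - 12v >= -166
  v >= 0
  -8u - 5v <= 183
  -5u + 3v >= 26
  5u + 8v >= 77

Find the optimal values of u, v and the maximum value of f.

Extreme points and f = 11u + 9v:
  (0, 83/6) → f = 249/2
  (0, 77/8) → f = 693/8
  (62/19, 268/19) → f = 3094/19
  (23/55, 103/11) → f = 4888/55

u = 62/19, v = 268/19, maximum f = 3094/19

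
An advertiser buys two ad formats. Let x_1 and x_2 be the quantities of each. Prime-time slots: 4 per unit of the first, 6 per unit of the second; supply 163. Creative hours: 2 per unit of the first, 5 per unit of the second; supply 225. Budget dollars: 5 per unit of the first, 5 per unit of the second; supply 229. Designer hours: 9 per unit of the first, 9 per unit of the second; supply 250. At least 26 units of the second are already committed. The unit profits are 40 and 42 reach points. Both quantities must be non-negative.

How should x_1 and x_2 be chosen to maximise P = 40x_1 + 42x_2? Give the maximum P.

x_1 = 7/4, x_2 = 26, maximum P = 1162

The binding constraints are 4x_1 + 6x_2 = 163 and x_2 = 26.
Solving simultaneously gives x_1 = 7/4, x_2 = 26.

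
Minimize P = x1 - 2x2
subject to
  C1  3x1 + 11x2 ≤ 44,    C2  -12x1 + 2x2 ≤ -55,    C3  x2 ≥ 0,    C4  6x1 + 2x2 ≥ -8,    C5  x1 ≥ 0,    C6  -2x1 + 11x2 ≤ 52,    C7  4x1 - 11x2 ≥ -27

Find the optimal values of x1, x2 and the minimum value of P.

Extreme points and P = x1 - 2x2:
  (231/46, 121/46) → P = -11/46
  (44/3, 0) → P = 44/3
  (55/12, 0) → P = 55/12

x1 = 231/46, x2 = 121/46, minimum P = -11/46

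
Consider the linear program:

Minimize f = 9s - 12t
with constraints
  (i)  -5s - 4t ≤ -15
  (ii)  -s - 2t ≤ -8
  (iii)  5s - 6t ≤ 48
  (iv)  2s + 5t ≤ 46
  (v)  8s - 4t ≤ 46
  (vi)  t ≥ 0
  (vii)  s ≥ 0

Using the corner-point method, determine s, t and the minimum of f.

The optimum lies where 2s + 5t = 46 and s = 0.
Solving simultaneously gives s = 0, t = 46/5.

s = 0, t = 46/5, minimum f = -552/5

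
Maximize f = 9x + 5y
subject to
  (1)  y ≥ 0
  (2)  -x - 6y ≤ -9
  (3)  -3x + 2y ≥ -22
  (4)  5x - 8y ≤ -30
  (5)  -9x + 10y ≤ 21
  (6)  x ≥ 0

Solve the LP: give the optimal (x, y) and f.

Vertices and f = 9x + 5y:
  (118/7, 100/7) → f = 1562/7
  (131/6, 87/4) → f = 1221/4
  (6, 15/2) → f = 183/2

x = 131/6, y = 87/4, maximum f = 1221/4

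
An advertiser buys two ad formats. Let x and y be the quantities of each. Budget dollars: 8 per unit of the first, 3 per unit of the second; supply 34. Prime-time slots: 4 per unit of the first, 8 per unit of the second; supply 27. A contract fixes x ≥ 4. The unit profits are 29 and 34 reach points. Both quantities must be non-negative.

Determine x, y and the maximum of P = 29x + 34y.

x = 4, y = 2/3, maximum P = 416/3

Corner points and P = 29x + 34y:
  (17/4, 0) → P = 493/4
  (4, 0) → P = 116
  (4, 2/3) → P = 416/3

The binding constraints are 8x + 3y = 34 and x = 4.
Solving simultaneously gives x = 4, y = 2/3.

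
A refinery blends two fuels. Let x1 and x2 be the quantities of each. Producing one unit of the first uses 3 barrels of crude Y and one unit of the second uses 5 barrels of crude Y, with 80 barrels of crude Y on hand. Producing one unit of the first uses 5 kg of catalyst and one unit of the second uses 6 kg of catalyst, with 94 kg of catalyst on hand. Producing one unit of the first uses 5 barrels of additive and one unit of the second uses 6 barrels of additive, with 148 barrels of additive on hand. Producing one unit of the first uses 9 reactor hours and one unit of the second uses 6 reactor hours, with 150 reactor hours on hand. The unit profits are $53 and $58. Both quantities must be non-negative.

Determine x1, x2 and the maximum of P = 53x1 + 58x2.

x1 = 14, x2 = 4, maximum P = 974

Extreme points and P = 53x1 + 58x2:
  (0, 0) → P = 0
  (0, 47/3) → P = 2726/3
  (50/3, 0) → P = 2650/3
  (14, 4) → P = 974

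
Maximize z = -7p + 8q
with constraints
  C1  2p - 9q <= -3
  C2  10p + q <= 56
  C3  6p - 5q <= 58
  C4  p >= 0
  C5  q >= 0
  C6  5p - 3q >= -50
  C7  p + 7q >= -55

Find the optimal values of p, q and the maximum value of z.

Extreme points and z = -7p + 8q:
  (501/92, 71/46) → z = -2371/92
  (0, 1/3) → z = 8/3
  (118/35, 156/7) → z = 5414/35
  (0, 50/3) → z = 400/3

p = 118/35, q = 156/7, maximum z = 5414/35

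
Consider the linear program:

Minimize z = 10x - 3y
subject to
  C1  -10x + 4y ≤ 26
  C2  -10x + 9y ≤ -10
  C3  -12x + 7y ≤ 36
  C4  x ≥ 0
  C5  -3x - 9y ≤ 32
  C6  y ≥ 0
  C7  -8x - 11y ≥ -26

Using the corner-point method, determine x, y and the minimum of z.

x = 1, y = 0, minimum z = 10

Corner points and z = 10x - 3y:
  (1, 0) → z = 10
  (172/91, 90/91) → z = 1450/91
  (13/4, 0) → z = 65/2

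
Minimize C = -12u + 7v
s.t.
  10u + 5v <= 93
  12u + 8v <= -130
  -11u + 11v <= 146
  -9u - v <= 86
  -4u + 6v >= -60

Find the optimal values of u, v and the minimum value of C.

u = -75/26, v = -155/13, minimum C = -635/13

Feasible corners and C = -12u + 7v:
  (-93/10, -23/10) → C = 191/2
  (-75/26, -155/13) → C = -635/13
  (-228/29, -442/29) → C = -358/29

The optimum lies where 12u + 8v = -130 and -4u + 6v = -60.
Solving simultaneously gives u = -75/26, v = -155/13.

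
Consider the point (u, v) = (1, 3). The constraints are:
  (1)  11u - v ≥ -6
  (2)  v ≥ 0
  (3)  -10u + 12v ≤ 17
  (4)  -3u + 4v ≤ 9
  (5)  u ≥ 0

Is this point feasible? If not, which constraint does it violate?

Constraint (3): -10u + 12v = 26, which is not ≤ 17. All other constraints are satisfied.

not feasible — violates (3)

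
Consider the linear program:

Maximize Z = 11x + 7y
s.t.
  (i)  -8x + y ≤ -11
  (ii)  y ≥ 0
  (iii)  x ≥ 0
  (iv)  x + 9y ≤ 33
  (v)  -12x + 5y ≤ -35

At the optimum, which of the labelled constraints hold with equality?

(ii) and (iv)

Feasible corners and Z = 11x + 7y:
  (33, 0) → Z = 363
  (35/12, 0) → Z = 385/12
  (480/113, 361/113) → Z = 7807/113

The maximum is at (33, 0). Substituting into each constraint, equality holds for (ii) and (iv); the remaining constraints have slack.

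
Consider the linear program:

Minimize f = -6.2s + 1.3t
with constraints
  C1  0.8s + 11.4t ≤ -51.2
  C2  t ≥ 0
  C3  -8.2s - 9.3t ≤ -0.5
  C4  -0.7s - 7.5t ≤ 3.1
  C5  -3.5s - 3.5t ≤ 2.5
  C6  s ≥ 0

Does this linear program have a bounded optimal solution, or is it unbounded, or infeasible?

The boundaries 0.8s + 11.4t = -51.2 and -0.7s - 7.5t = 3.1 meet at (1937/11, -556/33), but that point violates t ≥ 0. Every candidate vertex is excluded by some other constraint, so the feasible region is empty.

infeasible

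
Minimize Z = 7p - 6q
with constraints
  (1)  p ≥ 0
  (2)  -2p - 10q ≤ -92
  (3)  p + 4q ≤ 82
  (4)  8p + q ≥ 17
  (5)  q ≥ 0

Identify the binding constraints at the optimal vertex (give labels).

Extreme points and Z = 7p - 6q:
  (0, 41/2) → Z = -123
  (0, 17) → Z = -102
  (1, 9) → Z = -47
  (46, 0) → Z = 322
  (82, 0) → Z = 574

The minimum is at (0, 41/2). Substituting into each constraint, equality holds for (1) and (3); the remaining constraints have slack.

(1) and (3)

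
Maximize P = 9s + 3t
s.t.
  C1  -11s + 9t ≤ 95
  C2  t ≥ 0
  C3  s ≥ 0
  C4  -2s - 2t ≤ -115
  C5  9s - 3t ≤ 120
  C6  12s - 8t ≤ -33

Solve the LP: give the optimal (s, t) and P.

Corner points and P = 9s + 3t:
  (169/8, 291/8) → P = 1197/4
  (463/20, 777/20) → P = 3249/10
  (427/20, 723/20) → P = 1503/5

At the optimal vertex, -11s + 9t = 95 and 12s - 8t = -33.
Solving simultaneously gives s = 463/20, t = 777/20.

s = 463/20, t = 777/20, maximum P = 3249/10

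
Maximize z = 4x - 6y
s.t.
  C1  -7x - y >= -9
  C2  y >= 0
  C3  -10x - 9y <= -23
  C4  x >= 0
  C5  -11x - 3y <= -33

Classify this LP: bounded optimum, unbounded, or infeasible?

infeasible

The boundaries -7x - y = -9 and -10x - 9y = -23 meet at (58/53, 71/53), but that point violates -11x - 3y ≤ -33. Every candidate vertex is excluded by some other constraint, so the feasible region is empty.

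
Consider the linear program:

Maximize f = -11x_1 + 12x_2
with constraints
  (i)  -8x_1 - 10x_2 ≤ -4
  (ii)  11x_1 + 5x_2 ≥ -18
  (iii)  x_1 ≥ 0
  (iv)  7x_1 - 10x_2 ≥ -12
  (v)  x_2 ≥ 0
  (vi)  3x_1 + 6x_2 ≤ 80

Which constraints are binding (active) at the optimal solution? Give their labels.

Corner points and f = -11x_1 + 12x_2:
  (0, 2/5) → f = 24/5
  (1/2, 0) → f = -11/2
  (0, 6/5) → f = 72/5
  (91/9, 149/18) → f = -107/9
  (80/3, 0) → f = -880/3

The maximum is at (0, 6/5). Substituting into each constraint, equality holds for (iii) and (iv); the remaining constraints have slack.

(iii) and (iv)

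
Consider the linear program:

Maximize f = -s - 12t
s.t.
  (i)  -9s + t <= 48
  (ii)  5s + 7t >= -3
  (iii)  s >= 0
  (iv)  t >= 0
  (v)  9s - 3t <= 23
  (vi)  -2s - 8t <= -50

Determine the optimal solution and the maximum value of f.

s = 167/39, t = 202/39, maximum f = -2591/39

The feasible region is unbounded (it extends along (1, 3), (1, 9)), but f strictly decreases along every unbounded feasible direction, so there is no improving ray and the maximum is attained at a vertex.

At the optimal vertex, 9s - 3t = 23 and -2s - 8t = -50.
Solving simultaneously gives s = 167/39, t = 202/39.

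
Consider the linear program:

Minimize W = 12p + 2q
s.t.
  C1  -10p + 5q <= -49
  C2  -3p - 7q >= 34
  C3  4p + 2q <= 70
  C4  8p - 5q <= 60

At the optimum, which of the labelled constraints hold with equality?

C1 and C4

Feasible corners and W = 12p + 2q:
  (173/85, -487/85) → W = 1102/85
  (-11/2, -104/5) → W = -538/5
  (250/71, -452/71) → W = 2096/71

The minimum is at (-11/2, -104/5). Substituting into each constraint, equality holds for C1 and C4; the remaining constraints have slack.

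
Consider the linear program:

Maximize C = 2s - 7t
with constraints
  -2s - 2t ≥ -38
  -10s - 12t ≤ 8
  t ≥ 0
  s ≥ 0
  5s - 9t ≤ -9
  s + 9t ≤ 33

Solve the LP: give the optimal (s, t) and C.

s = 0, t = 1, maximum C = -7

Vertices and C = 2s - 7t:
  (0, 1) → C = -7
  (0, 11/3) → C = -77/3
  (4, 29/9) → C = -131/9

The optimum lies where s = 0 and 5s - 9t = -9.
Solving simultaneously gives s = 0, t = 1.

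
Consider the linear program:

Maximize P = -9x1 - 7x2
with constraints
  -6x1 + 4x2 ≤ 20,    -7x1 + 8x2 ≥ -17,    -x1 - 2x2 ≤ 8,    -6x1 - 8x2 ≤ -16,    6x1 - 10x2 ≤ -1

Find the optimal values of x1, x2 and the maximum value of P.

x1 = -4/3, x2 = 3, maximum P = -9

Vertices and P = -9x1 - 7x2:
  (-4/3, 3) → P = -9
  (89/11, 109/22) → P = -215/2
  (38/27, 17/18) → P = -347/18
The feasible region is unbounded (it extends along (8, 7), (2, 3)), but P strictly decreases along every unbounded feasible direction, so there is no improving ray and the maximum is attained at a vertex.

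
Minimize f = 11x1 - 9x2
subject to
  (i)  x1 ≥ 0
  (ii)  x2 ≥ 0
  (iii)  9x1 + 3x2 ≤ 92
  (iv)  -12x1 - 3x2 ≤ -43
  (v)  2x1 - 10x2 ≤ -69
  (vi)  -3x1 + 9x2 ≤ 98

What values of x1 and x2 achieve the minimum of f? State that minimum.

x1 = 31/39, x2 = 145/13, minimum f = -3574/39

Corner points and f = 11x1 - 9x2:
  (713/96, 805/96) → f = 299/48
  (89/15, 193/15) → f = -758/15
  (223/126, 457/63) → f = -5773/126
  (31/39, 145/13) → f = -3574/39

The optimum lies where -12x1 - 3x2 = -43 and -3x1 + 9x2 = 98.
Solving simultaneously gives x1 = 31/39, x2 = 145/13.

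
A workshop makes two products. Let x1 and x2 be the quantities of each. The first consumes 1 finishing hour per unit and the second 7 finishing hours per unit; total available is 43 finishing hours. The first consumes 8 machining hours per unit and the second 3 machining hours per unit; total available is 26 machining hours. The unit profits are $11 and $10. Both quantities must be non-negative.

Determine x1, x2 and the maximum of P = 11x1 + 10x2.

x1 = 1, x2 = 6, maximum P = 71

Corner points and P = 11x1 + 10x2:
  (0, 0) → P = 0
  (0, 43/7) → P = 430/7
  (13/4, 0) → P = 143/4
  (1, 6) → P = 71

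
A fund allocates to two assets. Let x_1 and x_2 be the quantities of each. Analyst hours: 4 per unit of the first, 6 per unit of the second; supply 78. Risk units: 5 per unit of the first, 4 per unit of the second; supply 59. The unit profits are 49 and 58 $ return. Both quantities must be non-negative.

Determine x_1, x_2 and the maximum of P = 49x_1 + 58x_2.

x_1 = 3, x_2 = 11, maximum P = 785

Extreme points and P = 49x_1 + 58x_2:
  (0, 0) → P = 0
  (0, 13) → P = 754
  (59/5, 0) → P = 2891/5
  (3, 11) → P = 785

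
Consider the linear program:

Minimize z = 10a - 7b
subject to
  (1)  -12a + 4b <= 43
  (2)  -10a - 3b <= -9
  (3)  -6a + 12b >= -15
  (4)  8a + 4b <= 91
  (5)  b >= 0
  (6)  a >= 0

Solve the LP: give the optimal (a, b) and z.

Vertices and z = 10a - 7b:
  (12/5, 359/20) → z = -2033/20
  (0, 43/4) → z = -301/4
  (9/10, 0) → z = 9
  (0, 3) → z = -21
  (48/5, 71/20) → z = 1423/20
  (5/2, 0) → z = 25

The optimum lies where -12a + 4b = 43 and 8a + 4b = 91.
Solving simultaneously gives a = 12/5, b = 359/20.

a = 12/5, b = 359/20, minimum z = -2033/20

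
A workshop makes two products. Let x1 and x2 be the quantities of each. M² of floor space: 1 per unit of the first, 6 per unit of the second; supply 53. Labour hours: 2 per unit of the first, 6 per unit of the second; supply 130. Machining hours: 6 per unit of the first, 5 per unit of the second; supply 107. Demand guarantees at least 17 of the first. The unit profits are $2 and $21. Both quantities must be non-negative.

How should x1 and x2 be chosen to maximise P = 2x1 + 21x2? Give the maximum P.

x1 = 17, x2 = 1, maximum P = 55

Extreme points and P = 2x1 + 21x2:
  (107/6, 0) → P = 107/3
  (17, 0) → P = 34
  (17, 1) → P = 55

At the optimal vertex, 6x1 + 5x2 = 107 and x1 = 17.
Solving simultaneously gives x1 = 17, x2 = 1.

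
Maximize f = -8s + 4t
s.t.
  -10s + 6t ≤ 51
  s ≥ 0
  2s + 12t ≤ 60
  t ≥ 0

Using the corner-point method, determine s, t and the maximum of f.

Vertices and f = -8s + 4t:
  (0, 5) → f = 20
  (0, 0) → f = 0
  (30, 0) → f = -240

The binding constraints are s = 0 and 2s + 12t = 60.
Solving simultaneously gives s = 0, t = 5.

s = 0, t = 5, maximum f = 20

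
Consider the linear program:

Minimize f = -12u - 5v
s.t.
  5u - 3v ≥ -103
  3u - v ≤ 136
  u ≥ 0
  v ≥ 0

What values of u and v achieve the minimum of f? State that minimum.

Feasible corners and f = -12u - 5v:
  (511/4, 989/4) → f = -11077/4
  (0, 103/3) → f = -515/3
  (136/3, 0) → f = -544
  (0, 0) → f = 0

u = 511/4, v = 989/4, minimum f = -11077/4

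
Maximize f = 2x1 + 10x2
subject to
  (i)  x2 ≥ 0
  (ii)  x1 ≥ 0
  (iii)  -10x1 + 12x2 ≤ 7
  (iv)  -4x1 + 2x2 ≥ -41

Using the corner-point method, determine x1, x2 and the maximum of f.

x1 = 253/14, x2 = 219/14, maximum f = 1348/7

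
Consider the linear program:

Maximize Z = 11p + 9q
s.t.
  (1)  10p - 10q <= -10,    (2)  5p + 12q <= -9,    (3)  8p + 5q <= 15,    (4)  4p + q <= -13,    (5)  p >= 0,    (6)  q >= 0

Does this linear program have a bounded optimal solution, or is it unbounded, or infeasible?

The boundaries 5p + 12q = -9 and 4p + q = -13 meet at (-147/43, 29/43), but that point violates p ≥ 0. Every candidate vertex is excluded by some other constraint, so the feasible region is empty.

infeasible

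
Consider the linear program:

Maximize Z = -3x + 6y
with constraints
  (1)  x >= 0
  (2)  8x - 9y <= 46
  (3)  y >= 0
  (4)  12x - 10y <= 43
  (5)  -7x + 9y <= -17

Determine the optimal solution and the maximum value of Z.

Corner points and Z = -3x + 6y:
  (43/12, 0) → Z = -43/4
  (17/7, 0) → Z = -51/7
  (217/38, 97/38) → Z = -69/38

x = 217/38, y = 97/38, maximum Z = -69/38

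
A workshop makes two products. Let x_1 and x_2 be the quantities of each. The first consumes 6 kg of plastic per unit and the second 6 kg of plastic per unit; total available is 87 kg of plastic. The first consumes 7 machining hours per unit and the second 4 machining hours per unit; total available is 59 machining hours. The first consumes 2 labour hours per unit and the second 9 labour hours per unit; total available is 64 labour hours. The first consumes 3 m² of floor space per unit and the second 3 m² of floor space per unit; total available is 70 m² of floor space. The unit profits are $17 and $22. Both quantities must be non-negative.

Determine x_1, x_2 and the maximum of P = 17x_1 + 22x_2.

Corner points and P = 17x_1 + 22x_2:
  (0, 0) → P = 0
  (0, 64/9) → P = 1408/9
  (59/7, 0) → P = 1003/7
  (5, 6) → P = 217

x_1 = 5, x_2 = 6, maximum P = 217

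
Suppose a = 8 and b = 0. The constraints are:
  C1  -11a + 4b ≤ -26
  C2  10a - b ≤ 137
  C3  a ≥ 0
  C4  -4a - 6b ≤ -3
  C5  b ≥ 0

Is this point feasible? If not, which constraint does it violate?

C1: -88 ≤ -26 ✓
C2: 80 ≤ 137 ✓
C3: 8 ≥ 0 ✓
C4: -32 ≤ -3 ✓
C5: 0 ≥ 0 ✓

feasible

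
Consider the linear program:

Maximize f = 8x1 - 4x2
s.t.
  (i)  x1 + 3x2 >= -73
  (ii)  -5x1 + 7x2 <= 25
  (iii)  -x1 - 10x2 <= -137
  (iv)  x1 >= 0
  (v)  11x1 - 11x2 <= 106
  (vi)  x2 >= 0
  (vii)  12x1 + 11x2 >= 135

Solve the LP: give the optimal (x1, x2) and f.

At the optimal vertex, -5x1 + 7x2 = 25 and 11x1 - 11x2 = 106.
Solving simultaneously gives x1 = 1017/22, x2 = 805/22.

x1 = 1017/22, x2 = 805/22, maximum f = 2458/11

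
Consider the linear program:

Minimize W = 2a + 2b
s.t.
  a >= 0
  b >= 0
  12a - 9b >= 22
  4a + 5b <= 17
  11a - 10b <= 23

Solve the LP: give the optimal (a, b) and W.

Feasible corners and W = 2a + 2b:
  (11/6, 0) → W = 11/3
  (23/11, 0) → W = 46/11
  (263/96, 29/24) → W = 379/48
  (3, 1) → W = 8

a = 11/6, b = 0, minimum W = 11/3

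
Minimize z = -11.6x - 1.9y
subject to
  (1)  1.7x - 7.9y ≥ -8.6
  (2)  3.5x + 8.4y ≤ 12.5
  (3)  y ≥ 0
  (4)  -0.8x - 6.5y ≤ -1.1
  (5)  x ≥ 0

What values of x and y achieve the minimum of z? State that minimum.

x = 25/7, y = 0, minimum z = -290/7

Feasible corners and z = -11.6x - 1.9y:
  (2651/4193, 5135/4193) → z = -405081/41930
  (0, 86/79) → z = -817/395
  (25/7, 0) → z = -290/7
  (11/8, 0) → z = -319/20
  (0, 11/65) → z = -209/650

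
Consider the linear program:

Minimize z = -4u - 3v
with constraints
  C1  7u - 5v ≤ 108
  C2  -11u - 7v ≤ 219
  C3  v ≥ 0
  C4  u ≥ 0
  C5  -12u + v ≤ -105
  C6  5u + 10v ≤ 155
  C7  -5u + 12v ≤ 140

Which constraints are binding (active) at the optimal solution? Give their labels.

Feasible corners and z = -4u - 3v:
  (108/7, 0) → z = -432/7
  (371/19, 109/19) → z = -1811/19
  (35/4, 0) → z = -35
  (241/25, 267/25) → z = -353/5

The minimum is at (371/19, 109/19). Substituting into each constraint, equality holds for C1 and C6; the remaining constraints have slack.

C1 and C6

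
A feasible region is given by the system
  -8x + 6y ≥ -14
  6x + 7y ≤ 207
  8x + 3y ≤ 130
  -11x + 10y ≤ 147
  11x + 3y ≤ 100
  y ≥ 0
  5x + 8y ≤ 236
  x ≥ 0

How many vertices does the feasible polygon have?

5

Pairwise boundary intersections that survive every other constraint:
  (107/15, 323/45)
  (7/4, 0)
  (43/11, 19)
  (0, 147/10)
  (0, 0)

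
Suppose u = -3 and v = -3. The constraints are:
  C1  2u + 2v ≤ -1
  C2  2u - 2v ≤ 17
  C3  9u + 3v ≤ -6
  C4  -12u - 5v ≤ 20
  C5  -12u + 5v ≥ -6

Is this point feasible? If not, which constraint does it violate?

not feasible — violates C4

Constraint C4: -12u - 5v = 51, which is not ≤ 20. All other constraints are satisfied.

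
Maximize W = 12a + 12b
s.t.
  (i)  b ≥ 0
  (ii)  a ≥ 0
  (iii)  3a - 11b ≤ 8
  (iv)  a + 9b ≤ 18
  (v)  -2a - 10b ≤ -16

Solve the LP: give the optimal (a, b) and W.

Feasible corners and W = 12a + 12b:
  (0, 2) → W = 24
  (0, 8/5) → W = 96/5
  (135/19, 23/19) → W = 1896/19
  (64/13, 8/13) → W = 864/13

a = 135/19, b = 23/19, maximum W = 1896/19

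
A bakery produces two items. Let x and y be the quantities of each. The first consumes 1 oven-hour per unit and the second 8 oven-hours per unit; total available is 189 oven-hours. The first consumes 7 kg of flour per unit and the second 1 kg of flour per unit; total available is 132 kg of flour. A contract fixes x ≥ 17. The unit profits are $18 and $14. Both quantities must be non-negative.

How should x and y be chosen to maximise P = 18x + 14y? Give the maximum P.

At the optimal vertex, 7x + y = 132 and x = 17.
Solving simultaneously gives x = 17, y = 13.

x = 17, y = 13, maximum P = 488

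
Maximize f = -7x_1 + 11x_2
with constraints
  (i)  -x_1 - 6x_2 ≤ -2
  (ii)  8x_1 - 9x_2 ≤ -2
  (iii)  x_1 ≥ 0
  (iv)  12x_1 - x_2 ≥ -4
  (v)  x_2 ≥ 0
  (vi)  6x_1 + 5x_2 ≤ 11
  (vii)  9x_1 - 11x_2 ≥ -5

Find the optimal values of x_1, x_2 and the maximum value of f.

Vertices and f = -7x_1 + 11x_2:
  (2/19, 6/19) → f = 52/19
  (0, 1/3) → f = 11/3
  (89/94, 50/47) → f = 477/94
  (0, 5/11) → f = 5
  (32/37, 43/37) → f = 249/37

x_1 = 32/37, x_2 = 43/37, maximum f = 249/37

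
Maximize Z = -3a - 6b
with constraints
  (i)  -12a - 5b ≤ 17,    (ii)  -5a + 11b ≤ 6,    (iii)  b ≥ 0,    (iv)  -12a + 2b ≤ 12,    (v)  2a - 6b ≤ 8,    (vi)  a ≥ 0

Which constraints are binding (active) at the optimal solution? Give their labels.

(iii) and (vi)

Corner points and Z = -3a - 6b:
  (0, 6/11) → Z = -36/11
  (4, 0) → Z = -12
  (0, 0) → Z = 0
The feasible region is unbounded (it extends along (3, 1), (11, 5)), but Z strictly decreases along every unbounded feasible direction, so there is no improving ray and the maximum is attained at a vertex.

The maximum is at (0, 0). Substituting into each constraint, equality holds for (iii) and (vi); the remaining constraints have slack.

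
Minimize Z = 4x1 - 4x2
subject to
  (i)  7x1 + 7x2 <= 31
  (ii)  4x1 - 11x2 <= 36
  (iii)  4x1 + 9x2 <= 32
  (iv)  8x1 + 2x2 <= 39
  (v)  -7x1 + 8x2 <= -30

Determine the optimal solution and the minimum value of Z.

Feasible corners and Z = 4x1 - 4x2:
  (211/42, -25/42) → Z = 472/21
  (458/105, 1/15) → Z = 1804/105
  (167/32, -11/8) → Z = 211/8
  (14/15, -44/15) → Z = 232/15

At the optimal vertex, 4x1 - 11x2 = 36 and -7x1 + 8x2 = -30.
Solving simultaneously gives x1 = 14/15, x2 = -44/15.

x1 = 14/15, x2 = -44/15, minimum Z = 232/15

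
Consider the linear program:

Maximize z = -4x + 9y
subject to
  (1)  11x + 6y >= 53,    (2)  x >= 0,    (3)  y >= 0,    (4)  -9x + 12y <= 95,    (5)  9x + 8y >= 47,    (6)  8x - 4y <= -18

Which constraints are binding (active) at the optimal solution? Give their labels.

(4) and (6)

Vertices and z = -4x + 9y:
  (11/31, 761/93) → z = 2239/31
  (26/23, 311/46) → z = 2591/46
  (41/15, 299/30) → z = 2363/30

The maximum is at (41/15, 299/30). Substituting into each constraint, equality holds for (4) and (6); the remaining constraints have slack.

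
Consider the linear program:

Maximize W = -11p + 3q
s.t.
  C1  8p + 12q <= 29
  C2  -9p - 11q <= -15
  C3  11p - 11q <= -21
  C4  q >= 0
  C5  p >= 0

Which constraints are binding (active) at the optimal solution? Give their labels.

C1 and C5

Corner points and W = -11p + 3q:
  (67/220, 487/220) → W = 181/55
  (0, 29/12) → W = 29/4
  (0, 21/11) → W = 63/11

The maximum is at (0, 29/12). Substituting into each constraint, equality holds for C1 and C5; the remaining constraints have slack.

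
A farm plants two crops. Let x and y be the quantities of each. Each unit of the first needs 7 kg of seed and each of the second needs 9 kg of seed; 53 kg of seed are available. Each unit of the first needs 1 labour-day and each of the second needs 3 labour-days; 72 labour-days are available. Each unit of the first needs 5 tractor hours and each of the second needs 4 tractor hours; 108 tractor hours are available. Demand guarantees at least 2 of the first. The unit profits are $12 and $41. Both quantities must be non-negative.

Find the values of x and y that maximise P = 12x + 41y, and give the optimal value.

Extreme points and P = 12x + 41y:
  (53/7, 0) → P = 636/7
  (2, 0) → P = 24
  (2, 13/3) → P = 605/3

At the optimal vertex, 7x + 9y = 53 and x = 2.
Solving simultaneously gives x = 2, y = 13/3.

x = 2, y = 13/3, maximum P = 605/3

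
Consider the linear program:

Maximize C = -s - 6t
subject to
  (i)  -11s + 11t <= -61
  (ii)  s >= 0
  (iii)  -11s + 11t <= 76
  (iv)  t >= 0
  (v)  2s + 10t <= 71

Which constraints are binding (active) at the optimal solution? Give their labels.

Corner points and C = -s - 6t:
  (61/11, 0) → C = -61/11
  (1391/132, 659/132) → C = -5345/132
  (71/2, 0) → C = -71/2

The maximum is at (61/11, 0). Substituting into each constraint, equality holds for (i) and (iv); the remaining constraints have slack.

(i) and (iv)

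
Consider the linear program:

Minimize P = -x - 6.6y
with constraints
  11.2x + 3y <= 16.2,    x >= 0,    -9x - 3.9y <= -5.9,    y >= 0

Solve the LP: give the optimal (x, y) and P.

Corner points and P = -x - 6.6y:
  (0, 27/5) → P = -891/25
  (81/56, 0) → P = -81/56
  (0, 59/39) → P = -649/65
  (59/90, 0) → P = -59/90

x = 0, y = 5.4, minimum P = -35.64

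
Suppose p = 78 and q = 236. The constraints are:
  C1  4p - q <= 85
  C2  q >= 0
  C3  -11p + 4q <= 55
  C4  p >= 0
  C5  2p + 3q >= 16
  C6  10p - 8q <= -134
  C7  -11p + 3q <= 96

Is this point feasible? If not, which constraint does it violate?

not feasible — violates C3

Constraint C3: -11p + 4q = 86, which is not ≤ 55. All other constraints are satisfied.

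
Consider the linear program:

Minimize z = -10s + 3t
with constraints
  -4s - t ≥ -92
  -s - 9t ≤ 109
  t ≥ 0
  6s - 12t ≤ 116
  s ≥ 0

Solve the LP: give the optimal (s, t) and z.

Corner points and z = -10s + 3t:
  (610/27, 44/27) → z = -5968/27
  (0, 92) → z = 276
  (58/3, 0) → z = -580/3
  (0, 0) → z = 0

s = 610/27, t = 44/27, minimum z = -5968/27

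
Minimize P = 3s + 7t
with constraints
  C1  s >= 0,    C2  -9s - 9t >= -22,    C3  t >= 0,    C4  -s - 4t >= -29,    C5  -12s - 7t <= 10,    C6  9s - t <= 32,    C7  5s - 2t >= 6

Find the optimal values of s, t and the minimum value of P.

s = 6/5, t = 0, minimum P = 18/5

Vertices and P = 3s + 7t:
  (22/9, 0) → P = 22/3
  (14/9, 8/9) → P = 98/9
  (6/5, 0) → P = 18/5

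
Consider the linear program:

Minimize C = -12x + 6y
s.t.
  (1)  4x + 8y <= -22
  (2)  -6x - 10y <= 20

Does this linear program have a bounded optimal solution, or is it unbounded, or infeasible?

unbounded

From the feasible point (15/2, -13/2), moving in the direction (8, -4) keeps every constraint satisfied while C decreases without bound.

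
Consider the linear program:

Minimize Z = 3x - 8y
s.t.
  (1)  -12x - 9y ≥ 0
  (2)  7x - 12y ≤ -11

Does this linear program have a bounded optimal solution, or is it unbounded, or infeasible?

From the feasible point (-11/23, 44/69), moving in the direction (-9, 12) keeps every constraint satisfied while Z decreases without bound.

unbounded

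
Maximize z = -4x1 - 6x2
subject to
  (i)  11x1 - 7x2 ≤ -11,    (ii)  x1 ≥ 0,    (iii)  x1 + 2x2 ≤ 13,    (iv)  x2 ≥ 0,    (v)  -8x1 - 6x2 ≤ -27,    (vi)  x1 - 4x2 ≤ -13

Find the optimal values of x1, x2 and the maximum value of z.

x1 = 15/19, x2 = 131/38, maximum z = -453/19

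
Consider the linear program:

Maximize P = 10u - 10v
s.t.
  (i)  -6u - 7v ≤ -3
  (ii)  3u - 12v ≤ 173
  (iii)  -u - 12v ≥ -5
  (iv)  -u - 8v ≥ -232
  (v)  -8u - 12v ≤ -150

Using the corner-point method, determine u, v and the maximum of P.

Feasible corners and P = 10u - 10v:
  (89/2, -79/24) → P = 5735/12
  (323/11, -467/66) → P = 12025/33
  (145/7, -55/42) → P = 4625/21

The optimum lies where 3u - 12v = 173 and -u - 12v = -5.
Solving simultaneously gives u = 89/2, v = -79/24.

u = 89/2, v = -79/24, maximum P = 5735/12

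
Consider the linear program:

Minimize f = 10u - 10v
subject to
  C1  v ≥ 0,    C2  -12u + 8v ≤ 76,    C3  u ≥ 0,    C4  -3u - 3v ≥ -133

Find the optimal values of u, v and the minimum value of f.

Vertices and f = 10u - 10v:
  (0, 0) → f = 0
  (133/3, 0) → f = 1330/3
  (0, 19/2) → f = -95
  (209/15, 152/5) → f = -494/3

u = 209/15, v = 152/5, minimum f = -494/3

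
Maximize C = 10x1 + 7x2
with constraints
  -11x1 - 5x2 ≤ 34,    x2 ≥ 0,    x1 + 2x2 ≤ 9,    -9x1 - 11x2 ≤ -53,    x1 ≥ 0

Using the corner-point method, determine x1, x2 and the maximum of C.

x1 = 9, x2 = 0, maximum C = 90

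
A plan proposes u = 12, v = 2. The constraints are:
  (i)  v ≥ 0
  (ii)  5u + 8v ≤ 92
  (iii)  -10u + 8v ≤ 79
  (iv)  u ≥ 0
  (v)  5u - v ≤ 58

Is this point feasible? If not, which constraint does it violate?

feasible

(i): 2 ≥ 0 ✓
(ii): 76 ≤ 92 ✓
(iii): -104 ≤ 79 ✓
(iv): 12 ≥ 0 ✓
(v): 58 ≤ 58 ✓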